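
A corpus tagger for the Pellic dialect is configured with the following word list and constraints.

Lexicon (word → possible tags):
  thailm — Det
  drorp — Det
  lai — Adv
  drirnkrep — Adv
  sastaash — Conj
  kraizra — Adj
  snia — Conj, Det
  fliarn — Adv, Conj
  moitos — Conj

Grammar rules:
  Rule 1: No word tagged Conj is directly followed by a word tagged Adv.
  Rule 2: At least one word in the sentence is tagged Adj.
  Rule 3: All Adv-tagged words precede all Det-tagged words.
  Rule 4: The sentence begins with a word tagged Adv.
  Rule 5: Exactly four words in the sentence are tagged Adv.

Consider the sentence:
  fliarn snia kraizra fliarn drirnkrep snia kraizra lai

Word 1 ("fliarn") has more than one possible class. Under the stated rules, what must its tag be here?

Adv

Candidates per position — 1:fliarn {Adv,Conj}; 2:snia {Conj,Det}; 3:kraizra {Adj}; 4:fliarn {Adv,Conj}; 5:drirnkrep {Adv}; 6:snia {Conj,Det}; 7:kraizra {Adj}; 8:lai {Adv}.
Word 1 cannot be Conj — rule 4 would then fail for every completion. It is Adv.
Word 2 cannot be Det — rule 3 would then fail for every completion. It is Conj.
Word 4 cannot be Conj — rule 1 would then fail for every completion. It is Adv.
Word 6 cannot be Det — rule 3 would then fail for every completion. It is Conj.
The only consistent sequence is: Adv Conj Adj Adv Adv Conj Adj Adv.
Check: rule 1 satisfied; rule 2 satisfied; rule 3 satisfied; rule 4 satisfied; rule 5 satisfied.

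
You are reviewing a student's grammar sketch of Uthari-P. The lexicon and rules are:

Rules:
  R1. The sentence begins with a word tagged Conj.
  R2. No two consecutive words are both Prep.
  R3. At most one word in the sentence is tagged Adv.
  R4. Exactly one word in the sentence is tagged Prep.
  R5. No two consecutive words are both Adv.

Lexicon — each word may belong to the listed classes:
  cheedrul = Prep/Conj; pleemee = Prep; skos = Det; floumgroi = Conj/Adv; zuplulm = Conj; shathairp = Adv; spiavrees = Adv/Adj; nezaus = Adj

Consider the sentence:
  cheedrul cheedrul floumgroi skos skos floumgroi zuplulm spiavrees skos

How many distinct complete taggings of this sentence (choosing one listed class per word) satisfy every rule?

4

Candidates per position — 1:cheedrul {Prep,Conj}; 2:cheedrul {Prep,Conj}; 3:floumgroi {Conj,Adv}; 4:skos {Det}; 5:skos {Det}; 6:floumgroi {Conj,Adv}; 7:zuplulm {Conj}; 8:spiavrees {Adv,Adj}; 9:skos {Det}.
There are 32 candidate sequences in total.
The sequences that satisfy every rule: Conj Prep Conj Det Det Conj Conj Adv Det; Conj Prep Conj Det Det Conj Conj Adj Det; Conj Prep Conj Det Det Adv Conj Adj Det; Conj Prep Adv Det Det Conj Conj Adj Det.
Count = 4.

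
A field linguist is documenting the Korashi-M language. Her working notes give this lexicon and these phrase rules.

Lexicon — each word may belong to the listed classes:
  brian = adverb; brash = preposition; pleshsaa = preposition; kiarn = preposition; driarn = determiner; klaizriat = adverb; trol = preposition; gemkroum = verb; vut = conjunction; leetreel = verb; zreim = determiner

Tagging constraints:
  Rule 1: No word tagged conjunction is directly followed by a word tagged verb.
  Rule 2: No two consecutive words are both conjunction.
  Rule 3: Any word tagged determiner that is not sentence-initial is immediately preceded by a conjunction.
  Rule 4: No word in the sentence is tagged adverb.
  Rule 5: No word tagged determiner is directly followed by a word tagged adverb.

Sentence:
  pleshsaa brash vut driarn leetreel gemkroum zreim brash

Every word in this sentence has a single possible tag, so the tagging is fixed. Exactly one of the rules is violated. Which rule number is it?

Fixed tagging: preposition preposition conjunction determiner verb verb determiner preposition.
Applying the rules: R1 ✓, R2 ✓, R3 ✗, R4 ✓, R5 ✓.
Only rule 3 fails.

3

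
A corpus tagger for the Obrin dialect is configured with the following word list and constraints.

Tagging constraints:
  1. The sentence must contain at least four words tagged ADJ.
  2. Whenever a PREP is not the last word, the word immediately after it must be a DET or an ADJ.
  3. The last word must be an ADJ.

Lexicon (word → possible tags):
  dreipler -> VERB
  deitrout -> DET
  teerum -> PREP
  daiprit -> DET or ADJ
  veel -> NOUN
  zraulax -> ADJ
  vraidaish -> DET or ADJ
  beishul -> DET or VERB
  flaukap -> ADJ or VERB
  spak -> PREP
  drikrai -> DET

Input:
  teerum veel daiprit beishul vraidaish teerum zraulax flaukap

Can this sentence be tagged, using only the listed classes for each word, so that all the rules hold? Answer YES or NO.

Candidates per position — 1:teerum {PREP}; 2:veel {NOUN}; 3:daiprit {DET,ADJ}; 4:beishul {DET,VERB}; 5:vraidaish {DET,ADJ}; 6:teerum {PREP}; 7:zraulax {ADJ}; 8:flaukap {ADJ,VERB}.
Rule 2 cannot be satisfied by any choice of tags from the lexicon.
So there is no consistent tagging.

NO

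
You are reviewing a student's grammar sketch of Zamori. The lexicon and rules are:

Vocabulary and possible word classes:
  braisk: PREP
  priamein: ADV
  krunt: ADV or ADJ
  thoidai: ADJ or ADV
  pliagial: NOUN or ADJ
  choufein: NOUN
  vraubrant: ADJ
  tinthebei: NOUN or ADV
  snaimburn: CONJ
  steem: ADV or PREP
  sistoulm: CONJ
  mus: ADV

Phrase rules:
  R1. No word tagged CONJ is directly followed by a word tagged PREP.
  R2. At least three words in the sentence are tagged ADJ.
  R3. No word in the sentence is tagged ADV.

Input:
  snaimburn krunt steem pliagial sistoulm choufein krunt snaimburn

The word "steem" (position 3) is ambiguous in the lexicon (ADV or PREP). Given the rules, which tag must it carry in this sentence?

PREP

Candidates per position — 1:snaimburn {CONJ}; 2:krunt {ADV,ADJ}; 3:steem {ADV,PREP}; 4:pliagial {NOUN,ADJ}; 5:sistoulm {CONJ}; 6:choufein {NOUN}; 7:krunt {ADV,ADJ}; 8:snaimburn {CONJ}.
Position 2: ADV is ruled out by rule 2; that leaves ADJ.
Position 3: ADV is ruled out by rule 3; that leaves PREP.
Position 4: NOUN is ruled out by rule 2; that leaves ADJ.
Position 7: ADV is ruled out by rule 2; that leaves ADJ.
The only consistent sequence is: CONJ ADJ PREP ADJ CONJ NOUN ADJ CONJ.
Checking: rule 1 satisfied; rule 2 satisfied; rule 3 satisfied.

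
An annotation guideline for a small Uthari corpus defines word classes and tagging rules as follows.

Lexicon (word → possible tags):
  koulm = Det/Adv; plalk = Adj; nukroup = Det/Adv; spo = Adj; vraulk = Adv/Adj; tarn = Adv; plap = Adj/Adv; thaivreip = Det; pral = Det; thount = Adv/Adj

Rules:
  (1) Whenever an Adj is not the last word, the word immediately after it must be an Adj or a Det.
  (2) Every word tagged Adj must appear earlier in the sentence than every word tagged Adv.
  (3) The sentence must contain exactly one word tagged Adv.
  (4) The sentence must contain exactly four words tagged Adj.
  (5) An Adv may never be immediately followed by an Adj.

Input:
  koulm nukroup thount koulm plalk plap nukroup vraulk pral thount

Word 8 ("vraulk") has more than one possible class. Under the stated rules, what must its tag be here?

Candidates per position — 1:koulm {Det,Adv}; 2:nukroup {Det,Adv}; 3:thount {Adv,Adj}; 4:koulm {Det,Adv}; 5:plalk {Adj}; 6:plap {Adj,Adv}; 7:nukroup {Det,Adv}; 8:vraulk {Adv,Adj}; 9:pral {Det}; 10:thount {Adv,Adj}.
At position 1, choosing Adv makes rule 2 impossible to satisfy; hence Det.
At position 2, choosing Adv makes rule 2 impossible to satisfy; hence Det.
At position 3, choosing Adv makes rule 2 impossible to satisfy; hence Adj.
At position 4, choosing Adv makes rule 1 impossible to satisfy; hence Det.
At position 6, choosing Adv makes rule 1 impossible to satisfy; hence Adj.
At position 7, choosing Adv makes rule 1 impossible to satisfy; hence Det.
Position 8: the remaining choice is settled jointly with positions 10 — only Adj at position 8 is part of a tagging that satisfies every rule.
That leaves exactly one tagging: Det Det Adj Det Adj Adj Det Adj Det Adv.
Checking: rule 1 holds; rule 2 holds; rule 3 holds; rule 4 holds; rule 5 holds.

Adj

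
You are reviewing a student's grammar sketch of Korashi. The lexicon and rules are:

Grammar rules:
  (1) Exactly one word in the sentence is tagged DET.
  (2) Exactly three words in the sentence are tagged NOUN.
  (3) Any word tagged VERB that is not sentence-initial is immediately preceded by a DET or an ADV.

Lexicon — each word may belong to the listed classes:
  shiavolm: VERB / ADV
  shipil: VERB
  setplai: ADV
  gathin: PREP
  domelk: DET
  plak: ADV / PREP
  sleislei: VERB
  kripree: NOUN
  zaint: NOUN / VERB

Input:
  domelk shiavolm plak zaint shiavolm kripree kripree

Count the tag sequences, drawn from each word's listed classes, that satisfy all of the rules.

Candidates per position — 1:domelk {DET}; 2:shiavolm {VERB,ADV}; 3:plak {ADV,PREP}; 4:zaint {NOUN,VERB}; 5:shiavolm {VERB,ADV}; 6:kripree {NOUN}; 7:kripree {NOUN}.
There are 16 candidate sequences in total.
The sequences that satisfy every rule: DET VERB ADV NOUN ADV NOUN NOUN; DET VERB PREP NOUN ADV NOUN NOUN; DET ADV ADV NOUN ADV NOUN NOUN; DET ADV PREP NOUN ADV NOUN NOUN.
Count = 4.

4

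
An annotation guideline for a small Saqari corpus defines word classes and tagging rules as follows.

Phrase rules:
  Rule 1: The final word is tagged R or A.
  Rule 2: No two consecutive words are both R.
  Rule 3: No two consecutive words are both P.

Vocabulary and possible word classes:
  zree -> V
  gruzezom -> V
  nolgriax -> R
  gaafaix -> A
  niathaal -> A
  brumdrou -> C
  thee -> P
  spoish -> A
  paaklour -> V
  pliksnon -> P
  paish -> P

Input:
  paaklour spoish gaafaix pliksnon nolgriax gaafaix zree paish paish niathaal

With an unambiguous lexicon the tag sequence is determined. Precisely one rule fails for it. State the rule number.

3

Fixed tagging: V A A P R A V P P A.
Applying the rules: R1 pass, R2 pass, R3 fail.
Only rule 3 fails.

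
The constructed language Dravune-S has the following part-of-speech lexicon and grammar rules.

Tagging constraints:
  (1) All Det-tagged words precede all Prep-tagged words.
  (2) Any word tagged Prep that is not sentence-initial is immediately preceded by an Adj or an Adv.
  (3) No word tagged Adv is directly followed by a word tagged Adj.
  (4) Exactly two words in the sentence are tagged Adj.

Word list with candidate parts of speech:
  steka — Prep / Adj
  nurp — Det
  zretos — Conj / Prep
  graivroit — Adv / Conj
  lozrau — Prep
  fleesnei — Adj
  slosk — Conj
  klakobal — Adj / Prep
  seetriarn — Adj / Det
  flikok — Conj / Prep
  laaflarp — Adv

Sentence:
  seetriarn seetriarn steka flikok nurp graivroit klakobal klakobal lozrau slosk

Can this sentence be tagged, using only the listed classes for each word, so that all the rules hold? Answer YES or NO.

YES

Candidates per position — 1:seetriarn {Adj,Det}; 2:seetriarn {Adj,Det}; 3:steka {Prep,Adj}; 4:flikok {Conj,Prep}; 5:nurp {Det}; 6:graivroit {Adv,Conj}; 7:klakobal {Adj,Prep}; 8:klakobal {Adj,Prep}; 9:lozrau {Prep}; 10:slosk {Conj}.
One satisfying assignment: Det Det Adj Conj Det Adv Prep Adj Prep Conj.
Verifying each rule — rule 1 ✓; rule 2 ✓; rule 3 ✓; rule 4 ✓.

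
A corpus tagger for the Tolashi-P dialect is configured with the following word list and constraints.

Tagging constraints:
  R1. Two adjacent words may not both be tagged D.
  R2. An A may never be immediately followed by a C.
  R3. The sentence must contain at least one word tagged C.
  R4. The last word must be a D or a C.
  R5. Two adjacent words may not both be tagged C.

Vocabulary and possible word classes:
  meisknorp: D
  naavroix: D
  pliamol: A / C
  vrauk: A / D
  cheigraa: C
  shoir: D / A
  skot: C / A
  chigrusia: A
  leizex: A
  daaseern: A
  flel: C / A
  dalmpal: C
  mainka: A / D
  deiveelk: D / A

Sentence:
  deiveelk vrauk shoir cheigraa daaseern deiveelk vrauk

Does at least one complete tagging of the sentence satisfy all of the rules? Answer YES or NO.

YES

Candidates per position — 1:deiveelk {D,A}; 2:vrauk {A,D}; 3:shoir {D,A}; 4:cheigraa {C}; 5:daaseern {A}; 6:deiveelk {D,A}; 7:vrauk {A,D}.
One satisfying assignment: D A D C A A D.
Verifying each rule — rule 1 satisfied; rule 2 satisfied; rule 3 satisfied; rule 4 satisfied; rule 5 satisfied.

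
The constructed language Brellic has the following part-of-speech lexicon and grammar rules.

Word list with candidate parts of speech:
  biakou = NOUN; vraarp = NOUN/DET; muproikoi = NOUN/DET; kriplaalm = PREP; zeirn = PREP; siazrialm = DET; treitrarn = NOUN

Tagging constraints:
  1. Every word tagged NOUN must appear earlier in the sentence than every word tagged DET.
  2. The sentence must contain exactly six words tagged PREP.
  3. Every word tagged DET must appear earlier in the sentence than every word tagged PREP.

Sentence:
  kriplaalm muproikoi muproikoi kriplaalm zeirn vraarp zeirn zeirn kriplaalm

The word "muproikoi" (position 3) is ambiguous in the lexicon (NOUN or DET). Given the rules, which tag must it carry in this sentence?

Candidates per position — 1:kriplaalm {PREP}; 2:muproikoi {NOUN,DET}; 3:muproikoi {NOUN,DET}; 4:kriplaalm {PREP}; 5:zeirn {PREP}; 6:vraarp {NOUN,DET}; 7:zeirn {PREP}; 8:zeirn {PREP}; 9:kriplaalm {PREP}.
Position 2: tagging it DET would leave rule 3 unsatisfiable, so it must be NOUN.
Position 3: tagging it DET would leave rule 3 unsatisfiable, so it must be NOUN.
Position 6: tagging it DET would leave rule 3 unsatisfiable, so it must be NOUN.
That leaves exactly one tagging: PREP NOUN NOUN PREP PREP NOUN PREP PREP PREP.
Check: rule 1 ok; rule 2 ok; rule 3 ok.

NOUN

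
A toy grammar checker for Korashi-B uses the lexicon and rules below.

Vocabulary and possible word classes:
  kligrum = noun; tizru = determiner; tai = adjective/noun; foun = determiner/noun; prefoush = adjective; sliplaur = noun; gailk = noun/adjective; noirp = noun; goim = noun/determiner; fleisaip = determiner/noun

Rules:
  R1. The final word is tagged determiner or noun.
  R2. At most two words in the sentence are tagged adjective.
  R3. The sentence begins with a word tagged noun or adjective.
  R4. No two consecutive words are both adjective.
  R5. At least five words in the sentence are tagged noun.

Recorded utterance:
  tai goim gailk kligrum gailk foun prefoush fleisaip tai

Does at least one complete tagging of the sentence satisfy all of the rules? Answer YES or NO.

YES

Candidates per position — 1:tai {adjective,noun}; 2:goim {noun,determiner}; 3:gailk {noun,adjective}; 4:kligrum {noun}; 5:gailk {noun,adjective}; 6:foun {determiner,noun}; 7:prefoush {adjective}; 8:fleisaip {determiner,noun}; 9:tai {adjective,noun}.
One satisfying assignment: noun determiner noun noun noun noun adjective determiner noun.
Check: rule 1 ✓; rule 2 ✓; rule 3 ✓; rule 4 ✓; rule 5 ✓.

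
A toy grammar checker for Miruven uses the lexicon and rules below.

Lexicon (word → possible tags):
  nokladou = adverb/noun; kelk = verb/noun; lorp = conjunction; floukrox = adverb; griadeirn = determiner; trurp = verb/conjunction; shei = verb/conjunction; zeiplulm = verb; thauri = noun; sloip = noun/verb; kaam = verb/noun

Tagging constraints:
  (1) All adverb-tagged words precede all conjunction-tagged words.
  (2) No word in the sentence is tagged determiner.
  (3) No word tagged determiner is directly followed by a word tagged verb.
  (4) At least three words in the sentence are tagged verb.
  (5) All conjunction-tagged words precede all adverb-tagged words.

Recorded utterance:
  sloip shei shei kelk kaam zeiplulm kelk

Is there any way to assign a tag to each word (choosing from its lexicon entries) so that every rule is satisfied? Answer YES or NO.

YES

Candidates per position — 1:sloip {noun,verb}; 2:shei {verb,conjunction}; 3:shei {verb,conjunction}; 4:kelk {verb,noun}; 5:kaam {verb,noun}; 6:zeiplulm {verb}; 7:kelk {verb,noun}.
One satisfying assignment: verb conjunction conjunction verb verb verb verb.
Verifying each rule — rule 1 holds; rule 2 holds; rule 3 holds; rule 4 holds; rule 5 holds.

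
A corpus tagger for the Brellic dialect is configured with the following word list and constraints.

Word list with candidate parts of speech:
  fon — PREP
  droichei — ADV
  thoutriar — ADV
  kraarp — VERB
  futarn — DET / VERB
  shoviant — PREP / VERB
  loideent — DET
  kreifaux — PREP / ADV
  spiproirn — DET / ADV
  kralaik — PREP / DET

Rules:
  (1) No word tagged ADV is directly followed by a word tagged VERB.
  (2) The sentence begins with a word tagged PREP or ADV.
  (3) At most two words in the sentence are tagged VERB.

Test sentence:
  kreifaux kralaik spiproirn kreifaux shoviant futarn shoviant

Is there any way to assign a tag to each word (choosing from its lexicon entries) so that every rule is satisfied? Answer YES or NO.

Candidates per position — 1:kreifaux {PREP,ADV}; 2:kralaik {PREP,DET}; 3:spiproirn {DET,ADV}; 4:kreifaux {PREP,ADV}; 5:shoviant {PREP,VERB}; 6:futarn {DET,VERB}; 7:shoviant {PREP,VERB}.
One satisfying assignment: PREP DET ADV ADV PREP VERB PREP.
Verifying each rule — rule 1 ✓; rule 2 ✓; rule 3 ✓.

YES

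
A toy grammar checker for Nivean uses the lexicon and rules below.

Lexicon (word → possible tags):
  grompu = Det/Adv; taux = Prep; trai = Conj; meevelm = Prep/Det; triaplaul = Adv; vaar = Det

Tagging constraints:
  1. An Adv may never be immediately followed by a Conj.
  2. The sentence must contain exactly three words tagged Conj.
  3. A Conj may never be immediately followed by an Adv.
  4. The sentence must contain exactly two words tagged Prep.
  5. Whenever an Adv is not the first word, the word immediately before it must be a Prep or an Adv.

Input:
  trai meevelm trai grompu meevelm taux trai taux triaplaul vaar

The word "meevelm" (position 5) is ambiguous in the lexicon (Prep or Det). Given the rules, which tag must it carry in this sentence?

Det

Candidates per position — 1:trai {Conj}; 2:meevelm {Prep,Det}; 3:trai {Conj}; 4:grompu {Det,Adv}; 5:meevelm {Prep,Det}; 6:taux {Prep}; 7:trai {Conj}; 8:taux {Prep}; 9:triaplaul {Adv}; 10:vaar {Det}.
If word 2 were Prep, no tagging could satisfy rule 4; so word 2 is Det.
If word 4 were Adv, no tagging could satisfy rule 3; so word 4 is Det.
If word 5 were Prep, no tagging could satisfy rule 4; so word 5 is Det.
That leaves exactly one tagging: Conj Det Conj Det Det Prep Conj Prep Adv Det.
Check: rule 1 satisfied; rule 2 satisfied; rule 3 satisfied; rule 4 satisfied; rule 5 satisfied.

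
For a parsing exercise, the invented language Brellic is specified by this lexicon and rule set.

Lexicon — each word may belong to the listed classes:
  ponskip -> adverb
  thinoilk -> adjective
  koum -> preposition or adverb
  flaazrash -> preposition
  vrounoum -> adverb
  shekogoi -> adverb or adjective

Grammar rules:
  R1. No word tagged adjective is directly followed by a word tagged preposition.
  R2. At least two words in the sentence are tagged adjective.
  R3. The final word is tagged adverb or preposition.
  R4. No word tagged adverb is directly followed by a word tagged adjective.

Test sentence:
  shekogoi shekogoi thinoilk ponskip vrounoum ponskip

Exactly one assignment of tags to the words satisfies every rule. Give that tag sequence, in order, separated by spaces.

adjective adjective adjective adverb adverb adverb

Candidates per position — 1:shekogoi {adverb,adjective}; 2:shekogoi {adverb,adjective}; 3:thinoilk {adjective}; 4:ponskip {adverb}; 5:vrounoum {adverb}; 6:ponskip {adverb}.
Word 1 cannot be adverb — rule 4 would then fail for every completion. It is adjective.
Word 2 cannot be adverb — rule 4 would then fail for every completion. It is adjective.
So the tagging must be: adjective adjective adjective adverb adverb adverb.
Check: rule 1 ✓; rule 2 ✓; rule 3 ✓; rule 4 ✓.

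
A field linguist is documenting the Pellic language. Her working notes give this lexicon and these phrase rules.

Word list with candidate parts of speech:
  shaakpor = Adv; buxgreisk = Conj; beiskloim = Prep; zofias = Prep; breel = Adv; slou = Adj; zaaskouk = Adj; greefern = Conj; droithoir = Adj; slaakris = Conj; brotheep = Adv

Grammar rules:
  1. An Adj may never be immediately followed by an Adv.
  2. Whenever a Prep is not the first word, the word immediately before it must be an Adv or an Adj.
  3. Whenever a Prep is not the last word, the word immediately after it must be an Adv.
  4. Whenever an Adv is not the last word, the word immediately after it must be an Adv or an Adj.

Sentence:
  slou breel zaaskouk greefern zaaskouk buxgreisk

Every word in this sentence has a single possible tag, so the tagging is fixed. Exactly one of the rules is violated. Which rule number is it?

1

Fixed tagging: Adj Adv Adj Conj Adj Conj.
Checking each rule: R1 violated, R2 holds, R3 holds, R4 holds.
Only rule 1 fails.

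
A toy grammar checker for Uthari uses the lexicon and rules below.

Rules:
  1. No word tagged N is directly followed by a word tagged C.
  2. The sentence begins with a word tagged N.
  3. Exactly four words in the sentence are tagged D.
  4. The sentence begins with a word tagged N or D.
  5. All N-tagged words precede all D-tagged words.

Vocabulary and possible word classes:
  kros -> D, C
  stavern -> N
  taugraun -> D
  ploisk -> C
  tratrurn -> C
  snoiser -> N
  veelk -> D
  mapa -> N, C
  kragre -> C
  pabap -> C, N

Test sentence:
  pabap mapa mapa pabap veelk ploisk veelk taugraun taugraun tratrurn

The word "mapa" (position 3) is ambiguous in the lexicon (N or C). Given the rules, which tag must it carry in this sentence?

N

Candidates per position — 1:pabap {C,N}; 2:mapa {N,C}; 3:mapa {N,C}; 4:pabap {C,N}; 5:veelk {D}; 6:ploisk {C}; 7:veelk {D}; 8:taugraun {D}; 9:taugraun {D}; 10:tratrurn {C}.
If word 1 were C, no tagging could satisfy rule 2; so word 1 is N.
If word 2 were C, no tagging could satisfy rule 1; so word 2 is N.
If word 3 were C, no tagging could satisfy rule 1; so word 3 is N.
If word 4 were C, no tagging could satisfy rule 1; so word 4 is N.
That leaves exactly one tagging: N N N N D C D D D C.
Check: rule 1 satisfied; rule 2 satisfied; rule 3 satisfied; rule 4 satisfied; rule 5 satisfied.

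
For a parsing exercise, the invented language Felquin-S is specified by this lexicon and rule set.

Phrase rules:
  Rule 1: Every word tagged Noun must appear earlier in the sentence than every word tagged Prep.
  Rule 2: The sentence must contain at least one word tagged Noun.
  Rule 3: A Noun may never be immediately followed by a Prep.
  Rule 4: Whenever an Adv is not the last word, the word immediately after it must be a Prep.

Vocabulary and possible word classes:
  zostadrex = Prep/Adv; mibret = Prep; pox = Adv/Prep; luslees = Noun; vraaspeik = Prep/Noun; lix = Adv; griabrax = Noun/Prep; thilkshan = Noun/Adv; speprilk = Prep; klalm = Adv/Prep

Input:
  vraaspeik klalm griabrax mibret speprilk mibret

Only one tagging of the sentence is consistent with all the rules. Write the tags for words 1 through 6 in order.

Noun Adv Prep Prep Prep Prep

Candidates per position — 1:vraaspeik {Prep,Noun}; 2:klalm {Adv,Prep}; 3:griabrax {Noun,Prep}; 4:mibret {Prep}; 5:speprilk {Prep}; 6:mibret {Prep}.
Word 3 cannot be Noun — rule 3 would then fail for every completion. It is Prep.
Word 1 cannot be Prep — rule 2 would then fail for every completion. It is Noun.
Word 2 cannot be Prep — rule 3 would then fail for every completion. It is Adv.
The unique satisfying tagging is: Noun Adv Prep Prep Prep Prep.
Verifying each rule — rule 1 ✓; rule 2 ✓; rule 3 ✓; rule 4 ✓.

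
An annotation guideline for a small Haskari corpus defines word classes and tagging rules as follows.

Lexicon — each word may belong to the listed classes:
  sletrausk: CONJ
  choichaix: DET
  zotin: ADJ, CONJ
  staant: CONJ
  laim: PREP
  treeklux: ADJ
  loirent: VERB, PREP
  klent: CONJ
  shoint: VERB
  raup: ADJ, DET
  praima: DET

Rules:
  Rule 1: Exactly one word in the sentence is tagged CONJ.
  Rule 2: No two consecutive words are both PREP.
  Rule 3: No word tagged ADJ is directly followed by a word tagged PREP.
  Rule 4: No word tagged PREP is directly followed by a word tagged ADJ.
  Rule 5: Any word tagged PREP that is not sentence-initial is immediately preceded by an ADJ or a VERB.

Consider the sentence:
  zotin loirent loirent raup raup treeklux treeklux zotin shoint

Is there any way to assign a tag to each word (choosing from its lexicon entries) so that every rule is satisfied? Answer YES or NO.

Candidates per position — 1:zotin {ADJ,CONJ}; 2:loirent {VERB,PREP}; 3:loirent {VERB,PREP}; 4:raup {ADJ,DET}; 5:raup {ADJ,DET}; 6:treeklux {ADJ}; 7:treeklux {ADJ}; 8:zotin {ADJ,CONJ}; 9:shoint {VERB}.
One satisfying assignment: ADJ VERB VERB ADJ ADJ ADJ ADJ CONJ VERB.
Verifying each rule — rule 1 ✓; rule 2 ✓; rule 3 ✓; rule 4 ✓; rule 5 ✓.

YES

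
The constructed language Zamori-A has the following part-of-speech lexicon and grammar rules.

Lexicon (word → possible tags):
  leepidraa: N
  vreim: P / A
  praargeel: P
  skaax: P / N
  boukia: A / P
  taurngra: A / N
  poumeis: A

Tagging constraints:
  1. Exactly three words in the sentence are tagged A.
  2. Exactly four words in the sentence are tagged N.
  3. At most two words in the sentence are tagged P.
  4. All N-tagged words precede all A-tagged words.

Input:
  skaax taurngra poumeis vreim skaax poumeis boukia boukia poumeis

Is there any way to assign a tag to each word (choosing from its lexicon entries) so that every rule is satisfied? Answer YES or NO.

Candidates per position — 1:skaax {P,N}; 2:taurngra {A,N}; 3:poumeis {A}; 4:vreim {P,A}; 5:skaax {P,N}; 6:poumeis {A}; 7:boukia {A,P}; 8:boukia {A,P}; 9:poumeis {A}.
Rule 2 cannot be satisfied by any choice of tags from the lexicon.
So there is no consistent tagging.

NO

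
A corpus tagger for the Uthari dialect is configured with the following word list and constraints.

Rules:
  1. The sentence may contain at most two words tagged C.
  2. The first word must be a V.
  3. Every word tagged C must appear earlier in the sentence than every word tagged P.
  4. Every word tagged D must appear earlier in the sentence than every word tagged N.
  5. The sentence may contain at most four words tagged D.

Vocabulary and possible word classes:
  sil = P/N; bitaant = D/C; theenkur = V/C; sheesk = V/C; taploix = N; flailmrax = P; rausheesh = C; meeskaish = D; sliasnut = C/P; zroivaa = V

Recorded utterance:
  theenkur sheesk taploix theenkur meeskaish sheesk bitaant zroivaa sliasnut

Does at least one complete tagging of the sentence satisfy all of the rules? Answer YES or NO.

NO

Candidates per position — 1:theenkur {V,C}; 2:sheesk {V,C}; 3:taploix {N}; 4:theenkur {V,C}; 5:meeskaish {D}; 6:sheesk {V,C}; 7:bitaant {D,C}; 8:zroivaa {V}; 9:sliasnut {C,P}.
Rule 4 cannot be satisfied by any choice of tags from the lexicon.
So there is no consistent tagging.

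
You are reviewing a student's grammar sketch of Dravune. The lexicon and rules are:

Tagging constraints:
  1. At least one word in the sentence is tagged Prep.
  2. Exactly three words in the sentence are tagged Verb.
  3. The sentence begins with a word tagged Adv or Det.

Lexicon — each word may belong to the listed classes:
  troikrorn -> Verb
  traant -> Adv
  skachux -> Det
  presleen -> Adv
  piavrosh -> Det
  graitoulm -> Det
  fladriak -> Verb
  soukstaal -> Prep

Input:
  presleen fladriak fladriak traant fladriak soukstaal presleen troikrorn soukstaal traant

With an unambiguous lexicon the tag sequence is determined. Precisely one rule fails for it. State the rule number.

2

Fixed tagging: Adv Verb Verb Adv Verb Prep Adv Verb Prep Adv.
Rule check: R1 ✓, R2 ✗, R3 ✓.
Only rule 2 fails.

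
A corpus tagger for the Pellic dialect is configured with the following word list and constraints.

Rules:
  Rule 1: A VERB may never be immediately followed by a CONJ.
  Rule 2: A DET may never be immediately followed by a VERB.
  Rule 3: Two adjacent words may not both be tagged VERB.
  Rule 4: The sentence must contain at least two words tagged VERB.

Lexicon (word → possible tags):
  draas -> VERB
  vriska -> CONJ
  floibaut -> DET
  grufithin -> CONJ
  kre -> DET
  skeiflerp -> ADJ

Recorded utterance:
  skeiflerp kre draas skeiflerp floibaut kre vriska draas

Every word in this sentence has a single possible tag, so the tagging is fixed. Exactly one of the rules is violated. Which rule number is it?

2

Fixed tagging: ADJ DET VERB ADJ DET DET CONJ VERB.
Rule check: R1 pass, R2 fail, R3 pass, R4 pass.
Only rule 2 fails.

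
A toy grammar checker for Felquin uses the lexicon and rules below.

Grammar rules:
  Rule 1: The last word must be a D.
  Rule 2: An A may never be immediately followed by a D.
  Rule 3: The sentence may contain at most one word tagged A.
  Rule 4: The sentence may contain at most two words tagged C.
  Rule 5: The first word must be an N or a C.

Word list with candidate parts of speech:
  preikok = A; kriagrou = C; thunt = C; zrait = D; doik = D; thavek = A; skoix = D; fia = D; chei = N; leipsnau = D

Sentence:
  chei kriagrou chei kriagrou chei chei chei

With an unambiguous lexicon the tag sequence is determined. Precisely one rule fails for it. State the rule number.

1

Fixed tagging: N C N C N N N.
Applying the rules: R1 ✗, R2 ✓, R3 ✓, R4 ✓, R5 ✓.
Only rule 1 fails.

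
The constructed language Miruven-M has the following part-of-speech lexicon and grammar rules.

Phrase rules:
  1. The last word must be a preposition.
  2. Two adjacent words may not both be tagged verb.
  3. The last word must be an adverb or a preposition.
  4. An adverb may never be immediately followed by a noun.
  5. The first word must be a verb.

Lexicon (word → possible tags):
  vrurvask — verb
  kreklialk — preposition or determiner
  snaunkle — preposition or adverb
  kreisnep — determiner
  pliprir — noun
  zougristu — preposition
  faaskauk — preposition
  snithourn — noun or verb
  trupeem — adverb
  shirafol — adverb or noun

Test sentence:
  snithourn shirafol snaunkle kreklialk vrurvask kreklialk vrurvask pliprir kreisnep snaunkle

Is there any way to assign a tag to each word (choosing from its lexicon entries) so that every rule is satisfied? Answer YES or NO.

YES

Candidates per position — 1:snithourn {noun,verb}; 2:shirafol {adverb,noun}; 3:snaunkle {preposition,adverb}; 4:kreklialk {preposition,determiner}; 5:vrurvask {verb}; 6:kreklialk {preposition,determiner}; 7:vrurvask {verb}; 8:pliprir {noun}; 9:kreisnep {determiner}; 10:snaunkle {preposition,adverb}.
One satisfying assignment: verb noun adverb determiner verb preposition verb noun determiner preposition.
Check: rule 1 ✓; rule 2 ✓; rule 3 ✓; rule 4 ✓; rule 5 ✓.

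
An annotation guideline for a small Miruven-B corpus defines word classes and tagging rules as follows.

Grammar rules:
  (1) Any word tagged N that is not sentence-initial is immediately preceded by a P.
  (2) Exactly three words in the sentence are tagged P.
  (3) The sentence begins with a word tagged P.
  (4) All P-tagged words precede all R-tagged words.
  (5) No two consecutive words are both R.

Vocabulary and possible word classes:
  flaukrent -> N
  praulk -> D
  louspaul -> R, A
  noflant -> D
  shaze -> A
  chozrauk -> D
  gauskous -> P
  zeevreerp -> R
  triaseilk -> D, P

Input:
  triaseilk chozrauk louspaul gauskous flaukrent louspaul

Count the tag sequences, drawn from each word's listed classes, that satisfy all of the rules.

Candidates per position — 1:triaseilk {D,P}; 2:chozrauk {D}; 3:louspaul {R,A}; 4:gauskous {P}; 5:flaukrent {N}; 6:louspaul {R,A}.
There are 8 candidate sequences in total.
Rule 2 cannot be satisfied by any choice of tags from the lexicon.
So there is no consistent tagging.
Count = 0.

0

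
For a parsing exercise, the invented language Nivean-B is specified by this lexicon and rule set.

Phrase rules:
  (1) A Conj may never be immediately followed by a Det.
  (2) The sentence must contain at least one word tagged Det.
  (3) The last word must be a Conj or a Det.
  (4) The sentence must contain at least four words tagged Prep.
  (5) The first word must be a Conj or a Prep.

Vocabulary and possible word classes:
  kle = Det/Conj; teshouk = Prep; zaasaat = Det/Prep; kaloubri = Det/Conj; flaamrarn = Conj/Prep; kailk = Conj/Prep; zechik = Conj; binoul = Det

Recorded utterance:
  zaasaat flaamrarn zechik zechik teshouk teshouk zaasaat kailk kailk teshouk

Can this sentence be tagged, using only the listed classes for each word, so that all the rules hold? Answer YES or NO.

Candidates per position — 1:zaasaat {Det,Prep}; 2:flaamrarn {Conj,Prep}; 3:zechik {Conj}; 4:zechik {Conj}; 5:teshouk {Prep}; 6:teshouk {Prep}; 7:zaasaat {Det,Prep}; 8:kailk {Conj,Prep}; 9:kailk {Conj,Prep}; 10:teshouk {Prep}.
Rule 3 cannot be satisfied by any choice of tags from the lexicon.
So there is no consistent tagging.

NO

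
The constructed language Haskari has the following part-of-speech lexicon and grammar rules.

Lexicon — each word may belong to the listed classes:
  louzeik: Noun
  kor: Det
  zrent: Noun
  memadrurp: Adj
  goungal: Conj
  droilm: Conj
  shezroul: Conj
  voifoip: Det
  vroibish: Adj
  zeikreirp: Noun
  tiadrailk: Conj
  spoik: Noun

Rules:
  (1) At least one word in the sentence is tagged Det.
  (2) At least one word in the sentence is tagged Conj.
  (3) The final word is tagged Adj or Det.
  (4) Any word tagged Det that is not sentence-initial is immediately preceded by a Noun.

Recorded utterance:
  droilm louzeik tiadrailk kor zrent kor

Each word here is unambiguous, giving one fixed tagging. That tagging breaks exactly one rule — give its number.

Fixed tagging: Conj Noun Conj Det Noun Det.
Applying the rules: R1 holds, R2 holds, R3 holds, R4 violated.
Only rule 4 fails.

4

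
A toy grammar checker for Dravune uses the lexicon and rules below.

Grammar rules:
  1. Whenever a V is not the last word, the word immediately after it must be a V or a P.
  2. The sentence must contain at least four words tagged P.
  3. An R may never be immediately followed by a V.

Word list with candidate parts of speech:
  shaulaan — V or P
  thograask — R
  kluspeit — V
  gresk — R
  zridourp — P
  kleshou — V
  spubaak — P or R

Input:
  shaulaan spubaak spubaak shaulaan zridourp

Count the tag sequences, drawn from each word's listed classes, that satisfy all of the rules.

Candidates per position — 1:shaulaan {V,P}; 2:spubaak {P,R}; 3:spubaak {P,R}; 4:shaulaan {V,P}; 5:zridourp {P}.
There are 16 candidate sequences in total.
The sequences that satisfy every rule: V P P P P; P P P V P; P P P P P; P P R P P; P R P P P.
Count = 5.

5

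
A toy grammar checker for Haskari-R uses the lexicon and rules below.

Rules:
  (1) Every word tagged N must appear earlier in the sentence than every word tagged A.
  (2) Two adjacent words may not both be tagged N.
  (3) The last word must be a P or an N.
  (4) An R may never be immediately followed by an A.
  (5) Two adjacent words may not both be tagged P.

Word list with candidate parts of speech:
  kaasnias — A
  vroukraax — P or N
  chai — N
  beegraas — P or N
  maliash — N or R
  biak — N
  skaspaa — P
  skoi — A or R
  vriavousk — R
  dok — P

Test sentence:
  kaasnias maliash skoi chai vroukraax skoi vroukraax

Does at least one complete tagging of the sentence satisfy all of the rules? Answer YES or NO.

NO

Candidates per position — 1:kaasnias {A}; 2:maliash {N,R}; 3:skoi {A,R}; 4:chai {N}; 5:vroukraax {P,N}; 6:skoi {A,R}; 7:vroukraax {P,N}.
Rule 1 cannot be satisfied by any choice of tags from the lexicon.
So there is no consistent tagging.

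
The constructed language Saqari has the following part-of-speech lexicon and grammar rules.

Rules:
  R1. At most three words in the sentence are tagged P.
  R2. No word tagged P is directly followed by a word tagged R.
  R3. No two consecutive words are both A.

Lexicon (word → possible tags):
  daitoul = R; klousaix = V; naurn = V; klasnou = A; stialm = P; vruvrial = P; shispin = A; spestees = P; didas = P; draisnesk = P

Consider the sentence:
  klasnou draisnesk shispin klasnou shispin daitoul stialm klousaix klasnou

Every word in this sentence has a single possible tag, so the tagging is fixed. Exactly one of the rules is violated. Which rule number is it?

Fixed tagging: A P A A A R P V A.
Applying the rules: R1 ✓, R2 ✓, R3 ✗.
Only rule 3 fails.

3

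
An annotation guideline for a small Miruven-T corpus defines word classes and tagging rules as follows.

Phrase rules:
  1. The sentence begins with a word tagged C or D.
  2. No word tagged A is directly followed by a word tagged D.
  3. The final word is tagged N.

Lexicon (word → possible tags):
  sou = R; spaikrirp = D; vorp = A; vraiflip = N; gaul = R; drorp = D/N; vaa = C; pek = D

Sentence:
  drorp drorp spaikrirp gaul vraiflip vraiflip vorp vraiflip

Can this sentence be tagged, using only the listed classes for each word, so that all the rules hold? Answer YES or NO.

Candidates per position — 1:drorp {D,N}; 2:drorp {D,N}; 3:spaikrirp {D}; 4:gaul {R}; 5:vraiflip {N}; 6:vraiflip {N}; 7:vorp {A}; 8:vraiflip {N}.
One satisfying assignment: D N D R N N A N.
Check: rule 1 holds; rule 2 holds; rule 3 holds.

YES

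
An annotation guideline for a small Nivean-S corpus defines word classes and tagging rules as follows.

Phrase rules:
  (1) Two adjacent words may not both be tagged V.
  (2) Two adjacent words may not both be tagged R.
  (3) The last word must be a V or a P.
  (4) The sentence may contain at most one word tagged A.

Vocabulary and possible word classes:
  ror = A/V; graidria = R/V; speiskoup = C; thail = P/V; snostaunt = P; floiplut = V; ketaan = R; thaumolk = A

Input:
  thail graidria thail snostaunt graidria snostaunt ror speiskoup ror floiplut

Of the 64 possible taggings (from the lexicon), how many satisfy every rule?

Candidates per position — 1:thail {P,V}; 2:graidria {R,V}; 3:thail {P,V}; 4:snostaunt {P}; 5:graidria {R,V}; 6:snostaunt {P}; 7:ror {A,V}; 8:speiskoup {C}; 9:ror {A,V}; 10:floiplut {V}.
There are 64 candidate sequences in total.
Checking each against the rules leaves 10 sequences.
Count = 10.

10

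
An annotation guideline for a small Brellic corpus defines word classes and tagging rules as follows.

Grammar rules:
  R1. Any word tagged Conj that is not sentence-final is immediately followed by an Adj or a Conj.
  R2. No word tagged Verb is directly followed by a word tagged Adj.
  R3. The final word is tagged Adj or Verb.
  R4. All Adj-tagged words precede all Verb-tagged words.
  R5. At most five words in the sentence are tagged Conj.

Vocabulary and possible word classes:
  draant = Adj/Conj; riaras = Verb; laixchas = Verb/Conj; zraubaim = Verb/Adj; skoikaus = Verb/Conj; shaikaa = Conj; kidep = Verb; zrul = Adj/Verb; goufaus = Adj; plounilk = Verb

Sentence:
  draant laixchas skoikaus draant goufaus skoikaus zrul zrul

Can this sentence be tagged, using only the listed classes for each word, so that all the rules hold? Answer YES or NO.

Candidates per position — 1:draant {Adj,Conj}; 2:laixchas {Verb,Conj}; 3:skoikaus {Verb,Conj}; 4:draant {Adj,Conj}; 5:goufaus {Adj}; 6:skoikaus {Verb,Conj}; 7:zrul {Adj,Verb}; 8:zrul {Adj,Verb}.
One satisfying assignment: Conj Conj Conj Adj Adj Verb Verb Verb.
Verifying each rule — rule 1 ok; rule 2 ok; rule 3 ok; rule 4 ok; rule 5 ok.

YES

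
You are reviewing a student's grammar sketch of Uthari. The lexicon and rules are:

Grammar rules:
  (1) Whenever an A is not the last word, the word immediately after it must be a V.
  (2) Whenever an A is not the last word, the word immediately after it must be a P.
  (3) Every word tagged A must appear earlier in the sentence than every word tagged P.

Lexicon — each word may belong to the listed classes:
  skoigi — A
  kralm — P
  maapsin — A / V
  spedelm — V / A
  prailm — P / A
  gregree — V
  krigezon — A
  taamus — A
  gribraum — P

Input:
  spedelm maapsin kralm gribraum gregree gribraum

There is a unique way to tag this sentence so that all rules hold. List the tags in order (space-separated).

Candidates per position — 1:spedelm {V,A}; 2:maapsin {A,V}; 3:kralm {P}; 4:gribraum {P}; 5:gregree {V}; 6:gribraum {P}.
Position 1: A is ruled out by rule 2; that leaves V.
Position 2: A is ruled out by rule 1; that leaves V.
The unique satisfying tagging is: V V P P V P.
Rule-by-rule: rule 1 holds; rule 2 holds; rule 3 holds.

V V P P V P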